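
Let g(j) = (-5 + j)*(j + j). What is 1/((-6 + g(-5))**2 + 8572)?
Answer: 1/17408 ≈ 5.7445e-5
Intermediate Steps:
g(j) = 2*j*(-5 + j) (g(j) = (-5 + j)*(2*j) = 2*j*(-5 + j))
1/((-6 + g(-5))**2 + 8572) = 1/((-6 + 2*(-5)*(-5 - 5))**2 + 8572) = 1/((-6 + 2*(-5)*(-10))**2 + 8572) = 1/((-6 + 100)**2 + 8572) = 1/(94**2 + 8572) = 1/(8836 + 8572) = 1/17408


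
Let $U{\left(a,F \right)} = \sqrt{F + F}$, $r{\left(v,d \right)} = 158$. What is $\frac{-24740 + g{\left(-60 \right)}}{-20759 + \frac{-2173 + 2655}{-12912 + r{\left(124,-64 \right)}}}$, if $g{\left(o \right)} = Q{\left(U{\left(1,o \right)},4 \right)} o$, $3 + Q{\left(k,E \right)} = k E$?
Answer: $\frac{9788695}{8273774} + \frac{95655 i \sqrt{30}}{4136887} \approx 1.1831 + 0.12665 i$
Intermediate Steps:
$U{\left(a,F \right)} = \sqrt{2} \sqrt{F}$ ($U{\left(a,F \right)} = \sqrt{2 F} = \sqrt{2} \sqrt{F}$)
$Q{\left(k,E \right)} = -3 + E k$ ($Q{\left(k,E \right)} = -3 + k E = -3 + E k$)
$g{\left(o \right)} = o \left(-3 + 4 \sqrt{2} \sqrt{o}\right)$ ($g{\left(o \right)} = \left(-3 + 4 \sqrt{2} \sqrt{o}\right) o = o \left(-3 + 4 \sqrt{2} \sqrt{o}\right)$)
$\frac{-24740 + g{\left(-60 \right)}}{-20759 + \frac{-2173 + 2655}{-12912 + r{\left(124,-64 \right)}}} = \frac{-24740 - 60 \left(-3 + 4 \sqrt{2} \sqrt{-60}\right)}{-20759 + \frac{-2173 + 2655}{-12912 + 158}} = \frac{-24740 - 60 \left(-3 + 4 \sqrt{2} \cdot 2 i \sqrt{15}\right)}{-20759 + \frac{482}{-12754}} = \frac{-24740 - 60 \left(-3 + 8 i \sqrt{30}\right)}{-20759 + 482 \left(- \frac{1}{12754}\right)} = \frac{-24740 + \left(180 - 480 i \sqrt{30}\right)}{-20759 - \frac{241}{6377}} = \frac{-24560 - 480 i \sqrt{30}}{- \frac{132380384}{6377}} = \left(-24560 - 480 i \sqrt{30}\right) \left(- \frac{6377}{132380384}\right) = \frac{9788695}{8273774} + \frac{95655 i \sqrt{30}}{4136887}$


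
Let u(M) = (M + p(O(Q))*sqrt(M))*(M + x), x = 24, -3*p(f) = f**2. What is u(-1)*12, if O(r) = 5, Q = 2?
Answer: -276 - 2300*I ≈ -276.0 - 2300.0*I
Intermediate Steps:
p(f) = -f**2/3
u(M) = (24 + M)*(M - 25*sqrt(M)/3) (u(M) = (M + (-1/3*5**2)*sqrt(M))*(M + 24) = (M + (-1/3*25)*sqrt(M))*(24 + M) = (M - 25*sqrt(M)/3)*(24 + M) = (24 + M)*(M - 25*sqrt(M)/3))
u(-1)*12 = ((-1)**2 - 200*I + 24*(-1) - (-25)*I/3)*12 = (1 - 200*I - 24 - (-25)*I/3)*12 = (1 - 200*I - 24 + 25*I/3)*12 = (-23 - 575*I/3)*12 = -276 - 2300*I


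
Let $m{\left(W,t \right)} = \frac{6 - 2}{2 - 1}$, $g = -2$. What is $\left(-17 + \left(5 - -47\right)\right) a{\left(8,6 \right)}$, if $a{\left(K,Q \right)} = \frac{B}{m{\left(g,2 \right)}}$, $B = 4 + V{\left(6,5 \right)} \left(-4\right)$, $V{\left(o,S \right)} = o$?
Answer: $-175$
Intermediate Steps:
$m{\left(W,t \right)} = 4$ ($m{\left(W,t \right)} = \frac{4}{1} = 4 \cdot 1 = 4$)
$B = -20$ ($B = 4 + 6 \left(-4\right) = 4 - 24 = -20$)
$a{\left(K,Q \right)} = -5$ ($a{\left(K,Q \right)} = - \frac{20}{4} = \left(-20\right) \frac{1}{4} = -5$)
$\left(-17 + \left(5 - -47\right)\right) a{\left(8,6 \right)} = \left(-17 + \left(5 - -47\right)\right) \left(-5\right) = \left(-17 + \left(5 + 47\right)\right) \left(-5\right) = \left(-17 + 52\right) \left(-5\right) = 35 \left(-5\right) = -175$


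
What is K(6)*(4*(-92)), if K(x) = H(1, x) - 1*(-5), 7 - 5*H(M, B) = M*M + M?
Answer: -2208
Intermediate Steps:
H(M, B) = 7/5 - M/5 - M²/5 (H(M, B) = 7/5 - (M*M + M)/5 = 7/5 - (M² + M)/5 = 7/5 - (M + M²)/5 = 7/5 + (-M/5 - M²/5) = 7/5 - M/5 - M²/5)
K(x) = 6 (K(x) = (7/5 - ⅕*1 - ⅕*1²) - 1*(-5) = (7/5 - ⅕ - ⅕*1) + 5 = (7/5 - ⅕ - ⅕) + 5 = 1 + 5 = 6)
K(6)*(4*(-92)) = 6*(4*(-92)) = 6*(-368) = -2208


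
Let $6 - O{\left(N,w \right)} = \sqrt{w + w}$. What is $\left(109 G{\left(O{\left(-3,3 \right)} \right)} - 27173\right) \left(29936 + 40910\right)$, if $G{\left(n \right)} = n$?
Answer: $-1878765074 - 7722214 \sqrt{6} \approx -1.8977 \cdot 10^{9}$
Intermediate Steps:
$O{\left(N,w \right)} = 6 - \sqrt{2} \sqrt{w}$ ($O{\left(N,w \right)} = 6 - \sqrt{w + w} = 6 - \sqrt{2 w} = 6 - \sqrt{2} \sqrt{w}$)
$\left(109 G{\left(O{\left(-3,3 \right)} \right)} - 27173\right) \left(29936 + 40910\right) = \left(109 \left(6 - \sqrt{2} \sqrt{3}\right) - 27173\right) \left(29936 + 40910\right) = \left(109 \left(6 - \sqrt{6}\right) - 27173\right) 70846 = \left(\left(654 - 109 \sqrt{6}\right) - 27173\right) 70846 = \left(-26519 - 109 \sqrt{6}\right) 70846 = -1878765074 - 7722214 \sqrt{6}$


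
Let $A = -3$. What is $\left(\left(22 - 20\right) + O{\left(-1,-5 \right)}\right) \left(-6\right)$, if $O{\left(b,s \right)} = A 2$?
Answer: $24$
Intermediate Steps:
$O{\left(b,s \right)} = -6$ ($O{\left(b,s \right)} = \left(-3\right) 2 = -6$)
$\left(\left(22 - 20\right) + O{\left(-1,-5 \right)}\right) \left(-6\right) = \left(\left(22 - 20\right) - 6\right) \left(-6\right) = \left(2 - 6\right) \left(-6\right) = \left(-4\right) \left(-6\right) = 24$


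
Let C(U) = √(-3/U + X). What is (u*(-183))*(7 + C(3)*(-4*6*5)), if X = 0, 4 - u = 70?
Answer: 84546 - 1449360*I ≈ 84546.0 - 1.4494e+6*I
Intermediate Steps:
u = -66 (u = 4 - 1*70 = 4 - 70 = -66)
C(U) = √3*√(-1/U) (C(U) = √(-3/U + 0) = √(-3/U) = √3*√(-1/U))
(u*(-183))*(7 + C(3)*(-4*6*5)) = (-66*(-183))*(7 + (√3*√(-1/3))*(-4*6*5)) = 12078*(7 + (√3*√(-1*⅓))*(-24*5)) = 12078*(7 + (√3*√(-⅓))*(-120)) = 12078*(7 + (√3*(I*√3/3))*(-120)) = 12078*(7 + I*(-120)) = 12078*(7 - 120*I) = 84546 - 1449360*I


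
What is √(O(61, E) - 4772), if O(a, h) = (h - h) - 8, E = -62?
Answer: 2*I*√1195 ≈ 69.138*I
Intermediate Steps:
O(a, h) = -8 (O(a, h) = 0 - 8 = -8)
√(O(61, E) - 4772) = √(-8 - 4772) = √(-4780) = 2*I*√1195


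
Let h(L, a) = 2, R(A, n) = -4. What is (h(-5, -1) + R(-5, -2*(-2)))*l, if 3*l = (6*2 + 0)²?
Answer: -96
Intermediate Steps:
l = 48 (l = (6*2 + 0)²/3 = (12 + 0)²/3 = (⅓)*12² = (⅓)*144 = 48)
(h(-5, -1) + R(-5, -2*(-2)))*l = (2 - 4)*48 = -2*48 = -96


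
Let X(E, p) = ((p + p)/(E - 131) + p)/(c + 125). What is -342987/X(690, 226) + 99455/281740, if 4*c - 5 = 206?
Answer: -640111688825285/2381379176 ≈ -2.6880e+5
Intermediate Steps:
c = 211/4 (c = 5/4 + (1/4)*206 = 5/4 + 103/2 = 211/4 ≈ 52.750)
X(E, p) = 4*p/711 + 8*p/(711*(-131 + E)) (X(E, p) = ((p + p)/(E - 131) + p)/(211/4 + 125) = ((2*p)/(-131 + E) + p)/(711/4) = (2*p/(-131 + E) + p)*(4/711) = (p + 2*p/(-131 + E))*(4/711) = 4*p/711 + 8*p/(711*(-131 + E)))
-342987/X(690, 226) + 99455/281740 = -342987*711*(-131 + 690)/(904*(-129 + 690)) + 99455/281740 = -342987/((4/711)*226*561/559) + 99455*(1/281740) = -342987/((4/711)*226*(1/559)*561) + 19891/56348 = -342987/169048/132483 + 19891/56348 = -342987*132483/169048 + 19891/56348 = -45439946721/169048 + 19891/56348 = -640111688825285/2381379176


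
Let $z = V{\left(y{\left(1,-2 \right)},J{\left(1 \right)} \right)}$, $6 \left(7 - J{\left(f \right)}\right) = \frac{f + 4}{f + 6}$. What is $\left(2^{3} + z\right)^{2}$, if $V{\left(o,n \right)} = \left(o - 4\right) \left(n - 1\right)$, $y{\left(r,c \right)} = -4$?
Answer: $\frac{672400}{441} \approx 1524.7$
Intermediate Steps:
$J{\left(f \right)} = 7 - \frac{4 + f}{6 \left(6 + f\right)}$ ($J{\left(f \right)} = 7 - \frac{\left(f + 4\right) \frac{1}{f + 6}}{6} = 7 - \frac{\left(4 + f\right) \frac{1}{6 + f}}{6} = 7 - \frac{\frac{1}{6 + f} \left(4 + f\right)}{6} = 7 - \frac{4 + f}{6 \left(6 + f\right)}$)
$V{\left(o,n \right)} = \left(-1 + n\right) \left(-4 + o\right)$ ($V{\left(o,n \right)} = \left(-4 + o\right) \left(-1 + n\right) = \left(-1 + n\right) \left(-4 + o\right)$)
$z = - \frac{988}{21}$ ($z = 4 - -4 - 4 \frac{248 + 41 \cdot 1}{6 \left(6 + 1\right)} + \frac{248 + 41 \cdot 1}{6 \left(6 + 1\right)} \left(-4\right) = 4 + 4 - 4 \frac{248 + 41}{6 \cdot 7} + \frac{248 + 41}{6 \cdot 7} \left(-4\right) = 4 + 4 - 4 \cdot \frac{1}{6} \cdot \frac{1}{7} \cdot 289 + \frac{1}{6} \cdot \frac{1}{7} \cdot 289 \left(-4\right) = 4 + 4 - \frac{578}{21} + \frac{289}{42} \left(-4\right) = 4 + 4 - \frac{578}{21} - \frac{578}{21} = - \frac{988}{21} \approx -47.048$)
$\left(2^{3} + z\right)^{2} = \left(2^{3} - \frac{988}{21}\right)^{2} = \left(8 - \frac{988}{21}\right)^{2} = \left(- \frac{820}{21}\right)^{2} = \frac{672400}{441}$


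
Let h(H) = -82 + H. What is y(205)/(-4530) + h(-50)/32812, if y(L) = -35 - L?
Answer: 60641/1238653 ≈ 0.048957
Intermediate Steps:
y(205)/(-4530) + h(-50)/32812 = (-35 - 1*205)/(-4530) + (-82 - 50)/32812 = (-35 - 205)*(-1/4530) - 132*1/32812 = -240*(-1/4530) - 33/8203 = 8/151 - 33/8203 = 60641/1238653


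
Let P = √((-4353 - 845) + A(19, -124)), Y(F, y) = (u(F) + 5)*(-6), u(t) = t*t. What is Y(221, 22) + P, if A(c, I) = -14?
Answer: -293076 + 2*I*√1303 ≈ -2.9308e+5 + 72.194*I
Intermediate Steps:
u(t) = t²
Y(F, y) = -30 - 6*F² (Y(F, y) = (F² + 5)*(-6) = (5 + F²)*(-6) = -30 - 6*F²)
P = 2*I*√1303 (P = √((-4353 - 845) - 14) = √(-5198 - 14) = √(-5212) = 2*I*√1303 ≈ 72.194*I)
Y(221, 22) + P = (-30 - 6*221²) + 2*I*√1303 = (-30 - 6*48841) + 2*I*√1303 = (-30 - 293046) + 2*I*√1303 = -293076 + 2*I*√1303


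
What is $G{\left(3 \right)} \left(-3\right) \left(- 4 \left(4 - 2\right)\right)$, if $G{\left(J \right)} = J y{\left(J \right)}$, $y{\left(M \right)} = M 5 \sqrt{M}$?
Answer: $1080 \sqrt{3} \approx 1870.6$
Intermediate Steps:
$y{\left(M \right)} = 5 M^{\frac{3}{2}}$
$G{\left(J \right)} = 5 J^{\frac{5}{2}}$ ($G{\left(J \right)} = J 5 J^{\frac{3}{2}} = 5 J^{\frac{5}{2}}$)
$G{\left(3 \right)} \left(-3\right) \left(- 4 \left(4 - 2\right)\right) = 5 \cdot 3^{\frac{5}{2}} \left(-3\right) \left(- 4 \left(4 - 2\right)\right) = 5 \cdot 9 \sqrt{3} \left(-3\right) \left(\left(-4\right) 2\right) = 45 \sqrt{3} \left(-3\right) \left(-8\right) = - 135 \sqrt{3} \left(-8\right) = 1080 \sqrt{3}$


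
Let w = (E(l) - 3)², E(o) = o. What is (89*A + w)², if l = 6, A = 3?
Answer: 76176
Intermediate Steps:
w = 9 (w = (6 - 3)² = 3² = 9)
(89*A + w)² = (89*3 + 9)² = (267 + 9)² = 276² = 76176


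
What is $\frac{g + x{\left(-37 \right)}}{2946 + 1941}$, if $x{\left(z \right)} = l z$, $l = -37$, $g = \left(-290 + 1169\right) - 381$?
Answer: $\frac{1867}{4887} \approx 0.38203$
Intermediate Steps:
$g = 498$ ($g = 879 - 381 = 498$)
$x{\left(z \right)} = - 37 z$
$\frac{g + x{\left(-37 \right)}}{2946 + 1941} = \frac{498 - -1369}{2946 + 1941} = \frac{498 + 1369}{4887} = 1867 \cdot \frac{1}{4887} = \frac{1867}{4887}$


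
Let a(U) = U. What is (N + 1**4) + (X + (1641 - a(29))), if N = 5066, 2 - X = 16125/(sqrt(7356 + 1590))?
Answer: 6681 - 5375*sqrt(994)/994 ≈ 6510.5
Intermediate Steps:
X = 2 - 5375*sqrt(994)/994 (X = 2 - 16125/(sqrt(7356 + 1590)) = 2 - 16125/(sqrt(8946)) = 2 - 16125/(3*sqrt(994)) = 2 - 16125*sqrt(994)/2982 = 2 - 5375*sqrt(994)/994 ≈ -168.48)
(N + 1**4) + (X + (1641 - a(29))) = (5066 + 1**4) + ((2 - 5375*sqrt(994)/994) + (1641 - 1*29)) = (5066 + 1) + ((2 - 5375*sqrt(994)/994) + (1641 - 29)) = 5067 + ((2 - 5375*sqrt(994)/994) + 1612) = 5067 + (1614 - 5375*sqrt(994)/994) = 6681 - 5375*sqrt(994)/994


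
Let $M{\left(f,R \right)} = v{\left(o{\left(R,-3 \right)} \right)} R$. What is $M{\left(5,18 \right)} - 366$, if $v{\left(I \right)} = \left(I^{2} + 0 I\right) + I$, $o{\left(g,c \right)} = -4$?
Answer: $-150$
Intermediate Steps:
$v{\left(I \right)} = I + I^{2}$ ($v{\left(I \right)} = \left(I^{2} + 0\right) + I = I^{2} + I = I + I^{2}$)
$M{\left(f,R \right)} = 12 R$ ($M{\left(f,R \right)} = - 4 \left(1 - 4\right) R = \left(-4\right) \left(-3\right) R = 12 R$)
$M{\left(5,18 \right)} - 366 = 12 \cdot 18 - 366 = 216 - 366 = -150$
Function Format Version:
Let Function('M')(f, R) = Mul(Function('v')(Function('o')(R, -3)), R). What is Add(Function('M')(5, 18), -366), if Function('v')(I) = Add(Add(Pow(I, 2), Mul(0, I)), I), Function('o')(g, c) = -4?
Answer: -150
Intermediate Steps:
Function('v')(I) = Add(I, Pow(I, 2)) (Function('v')(I) = Add(Add(Pow(I, 2), 0), I) = Add(Pow(I, 2), I) = Add(I, Pow(I, 2)))
Function('M')(f, R) = Mul(12, R) (Function('M')(f, R) = Mul(Mul(-4, Add(1, -4)), R) = Mul(Mul(-4, -3), R) = Mul(12, R))
Add(Function('M')(5, 18), -366) = Add(Mul(12, 18), -366) = Add(216, -366) = -150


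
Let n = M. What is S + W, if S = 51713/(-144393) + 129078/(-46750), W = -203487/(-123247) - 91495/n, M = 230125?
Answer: -1428798386156097344/765822116688869625 ≈ -1.8657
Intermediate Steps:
n = 230125
W = 7110192322/5672443175 (W = -203487/(-123247) - 91495/230125 = -203487*(-1/123247) - 91495*1/230125 = 203487/123247 - 18299/46025 = 7110192322/5672443175 ≈ 1.2535)
S = -10527771202/3375186375 (S = 51713*(-1/144393) + 129078*(-1/46750) = -51713/144393 - 64539/23375 = -10527771202/3375186375 ≈ -3.1192)
S + W = -10527771202/3375186375 + 7110192322/5672443175 = -1428798386156097344/765822116688869625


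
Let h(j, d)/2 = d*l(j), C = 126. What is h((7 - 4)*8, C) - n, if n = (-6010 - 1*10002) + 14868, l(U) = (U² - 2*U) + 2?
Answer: 134704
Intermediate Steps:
l(U) = 2 + U² - 2*U
h(j, d) = 2*d*(2 + j² - 2*j) (h(j, d) = 2*(d*(2 + j² - 2*j)) = 2*d*(2 + j² - 2*j))
n = -1144 (n = (-6010 - 10002) + 14868 = -16012 + 14868 = -1144)
h((7 - 4)*8, C) - n = 2*126*(2 + ((7 - 4)*8)² - 2*(7 - 4)*8) - 1*(-1144) = 2*126*(2 + (3*8)² - 6*8) + 1144 = 2*126*(2 + 24² - 2*24) + 1144 = 2*126*(2 + 576 - 48) + 1144 = 2*126*530 + 1144 = 133560 + 1144 = 134704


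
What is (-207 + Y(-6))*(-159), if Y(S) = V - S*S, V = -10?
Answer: 40227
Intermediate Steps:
Y(S) = -10 - S² (Y(S) = -10 - S*S = -10 - S²)
(-207 + Y(-6))*(-159) = (-207 + (-10 - 1*(-6)²))*(-159) = (-207 + (-10 - 1*36))*(-159) = (-207 + (-10 - 36))*(-159) = (-207 - 46)*(-159) = -253*(-159) = 40227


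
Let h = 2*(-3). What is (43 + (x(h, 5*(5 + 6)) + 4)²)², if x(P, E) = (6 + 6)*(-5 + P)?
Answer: 269846329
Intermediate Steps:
h = -6
x(P, E) = -60 + 12*P (x(P, E) = 12*(-5 + P) = -60 + 12*P)
(43 + (x(h, 5*(5 + 6)) + 4)²)² = (43 + ((-60 + 12*(-6)) + 4)²)² = (43 + ((-60 - 72) + 4)²)² = (43 + (-132 + 4)²)² = (43 + (-128)²)² = (43 + 16384)² = 16427² = 269846329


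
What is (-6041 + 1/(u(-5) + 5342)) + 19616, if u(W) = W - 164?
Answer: 70223476/5173 ≈ 13575.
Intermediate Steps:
u(W) = -164 + W
(-6041 + 1/(u(-5) + 5342)) + 19616 = (-6041 + 1/((-164 - 5) + 5342)) + 19616 = (-6041 + 1/(-169 + 5342)) + 19616 = (-6041 + 1/5173) + 19616 = -31250092/5173 + 19616 = 70223476/5173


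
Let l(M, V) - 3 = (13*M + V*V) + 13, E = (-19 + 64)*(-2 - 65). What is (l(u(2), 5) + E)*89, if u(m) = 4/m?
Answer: -262372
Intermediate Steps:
E = -3015 (E = 45*(-67) = -3015)
l(M, V) = 16 + V**2 + 13*M (l(M, V) = 3 + ((13*M + V*V) + 13) = 3 + ((13*M + V**2) + 13) = 3 + ((V**2 + 13*M) + 13) = 3 + (13 + V**2 + 13*M) = 16 + V**2 + 13*M)
(l(u(2), 5) + E)*89 = ((16 + 5**2 + 13*(4/2)) - 3015)*89 = ((16 + 25 + 13*(4*(1/2))) - 3015)*89 = ((16 + 25 + 13*2) - 3015)*89 = ((16 + 25 + 26) - 3015)*89 = (67 - 3015)*89 = -2948*89 = -262372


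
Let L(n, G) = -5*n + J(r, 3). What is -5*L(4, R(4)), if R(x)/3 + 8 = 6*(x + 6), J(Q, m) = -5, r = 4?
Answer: 125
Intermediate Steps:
R(x) = 84 + 18*x (R(x) = -24 + 3*(6*(x + 6)) = -24 + 3*(6*(6 + x)) = -24 + 3*(36 + 6*x) = -24 + (108 + 18*x) = 84 + 18*x)
L(n, G) = -5 - 5*n (L(n, G) = -5*n - 5 = -5 - 5*n)
-5*L(4, R(4)) = -5*(-5 - 5*4) = -5*(-5 - 20) = -5*(-25) = 125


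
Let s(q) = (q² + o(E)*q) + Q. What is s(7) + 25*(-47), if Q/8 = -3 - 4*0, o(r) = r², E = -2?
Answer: -1122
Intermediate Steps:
Q = -24 (Q = 8*(-3 - 4*0) = 8*(-3 + 0) = 8*(-3) = -24)
s(q) = -24 + q² + 4*q (s(q) = (q² + (-2)²*q) - 24 = (q² + 4*q) - 24 = -24 + q² + 4*q)
s(7) + 25*(-47) = (-24 + 7² + 4*7) + 25*(-47) = (-24 + 49 + 28) - 1175 = 53 - 1175 = -1122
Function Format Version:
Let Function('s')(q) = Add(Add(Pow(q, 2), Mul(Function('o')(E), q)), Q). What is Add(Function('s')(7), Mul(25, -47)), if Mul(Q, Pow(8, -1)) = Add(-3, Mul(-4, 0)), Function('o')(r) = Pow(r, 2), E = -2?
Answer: -1122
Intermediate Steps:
Q = -24 (Q = Mul(8, Add(-3, Mul(-4, 0))) = Mul(8, Add(-3, 0)) = Mul(8, -3) = -24)
Function('s')(q) = Add(-24, Pow(q, 2), Mul(4, q)) (Function('s')(q) = Add(Add(Pow(q, 2), Mul(Pow(-2, 2), q)), -24) = Add(Add(Pow(q, 2), Mul(4, q)), -24) = Add(-24, Pow(q, 2), Mul(4, q)))
Add(Function('s')(7), Mul(25, -47)) = Add(Add(-24, Pow(7, 2), Mul(4, 7)), Mul(25, -47)) = Add(Add(-24, 49, 28), -1175) = Add(53, -1175) = -1122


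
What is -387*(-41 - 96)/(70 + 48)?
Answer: 53019/118 ≈ 449.31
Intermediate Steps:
-387*(-41 - 96)/(70 + 48) = -(-53019)/118 = -387*(-137/118) = 53019/118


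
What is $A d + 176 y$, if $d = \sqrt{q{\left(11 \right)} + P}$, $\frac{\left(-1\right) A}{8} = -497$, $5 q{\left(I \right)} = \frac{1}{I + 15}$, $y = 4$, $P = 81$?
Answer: $704 + \frac{1988 \sqrt{1369030}}{65} \approx 36490.0$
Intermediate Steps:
$q{\left(I \right)} = \frac{1}{5 \left(15 + I\right)}$ ($q{\left(I \right)} = \frac{1}{5 \left(I + 15\right)} = \frac{1}{5 \left(15 + I\right)}$)
$A = 3976$ ($A = \left(-8\right) \left(-497\right) = 3976$)
$d = \frac{\sqrt{1369030}}{130}$ ($d = \sqrt{\frac{1}{5 \left(15 + 11\right)} + 81} = \sqrt{\frac{1}{5 \cdot 26} + 81} = \sqrt{\frac{1}{5} \cdot \frac{1}{26} + 81} = \sqrt{\frac{1}{130} + 81} = \sqrt{\frac{10531}{130}} = \frac{\sqrt{1369030}}{130} \approx 9.0004$)
$A d + 176 y = 3976 \frac{\sqrt{1369030}}{130} + 176 \cdot 4 = \frac{1988 \sqrt{1369030}}{65} + 704 = 704 + \frac{1988 \sqrt{1369030}}{65}$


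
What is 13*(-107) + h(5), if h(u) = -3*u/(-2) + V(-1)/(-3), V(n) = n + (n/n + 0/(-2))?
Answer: -2767/2 ≈ -1383.5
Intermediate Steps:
V(n) = 1 + n (V(n) = n + (1 + 0*(-1/2)) = n + (1 + 0) = n + 1 = 1 + n)
h(u) = 3*u/2 (h(u) = -3*u/(-2) + (1 - 1)/(-3) = -3*u*(-1/2) + 0*(-1/3) = 3*u/2 + 0 = 3*u/2)
13*(-107) + h(5) = 13*(-107) + (3/2)*5 = -1391 + 15/2 = -2767/2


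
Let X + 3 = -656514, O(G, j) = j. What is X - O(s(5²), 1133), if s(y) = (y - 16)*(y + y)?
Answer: -657650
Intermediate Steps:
s(y) = 2*y*(-16 + y) (s(y) = (-16 + y)*(2*y) = 2*y*(-16 + y))
X = -656517 (X = -3 - 656514 = -656517)
X - O(s(5²), 1133) = -656517 - 1*1133 = -656517 - 1133 = -657650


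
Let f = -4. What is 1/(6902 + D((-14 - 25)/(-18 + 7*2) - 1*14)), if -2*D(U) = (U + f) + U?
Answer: 4/27633 ≈ 0.00014475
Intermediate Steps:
D(U) = 2 - U (D(U) = -((U - 4) + U)/2 = -((-4 + U) + U)/2 = -(-4 + 2*U)/2 = 2 - U)
1/(6902 + D((-14 - 25)/(-18 + 7*2) - 1*14)) = 1/(6902 + (2 - ((-14 - 25)/(-18 + 7*2) - 1*14))) = 1/(6902 + (2 - (-39/(-18 + 14) - 14))) = 1/(6902 + (2 - (-39/(-4) - 14))) = 1/(6902 + (2 - (-39*(-1/4) - 14))) = 1/(6902 + (2 - (39/4 - 14))) = 1/(6902 + (2 - 1*(-17/4))) = 1/(6902 + (2 + 17/4)) = 1/(6902 + 25/4) = 1/(27633/4) = 4/27633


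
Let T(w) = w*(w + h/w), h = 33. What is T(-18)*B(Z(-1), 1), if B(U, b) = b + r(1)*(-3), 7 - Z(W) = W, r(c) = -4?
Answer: 4641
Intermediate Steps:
Z(W) = 7 - W
B(U, b) = 12 + b (B(U, b) = b - 4*(-3) = b + 12 = 12 + b)
T(w) = w*(w + 33/w)
T(-18)*B(Z(-1), 1) = (33 + (-18)²)*(12 + 1) = (33 + 324)*13 = 357*13 = 4641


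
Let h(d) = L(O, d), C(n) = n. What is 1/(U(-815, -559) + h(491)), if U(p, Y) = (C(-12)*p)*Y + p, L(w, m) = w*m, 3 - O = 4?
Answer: -1/5468326 ≈ -1.8287e-7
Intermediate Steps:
O = -1 (O = 3 - 1*4 = 3 - 4 = -1)
L(w, m) = m*w
U(p, Y) = p - 12*Y*p (U(p, Y) = (-12*p)*Y + p = -12*Y*p + p = p - 12*Y*p)
h(d) = -d (h(d) = d*(-1) = -d)
1/(U(-815, -559) + h(491)) = 1/(-815*(1 - 12*(-559)) - 1*491) = 1/(-815*(1 + 6708) - 491) = 1/(-815*6709 - 491) = 1/(-5467835 - 491) = 1/(-5468326) = -1/5468326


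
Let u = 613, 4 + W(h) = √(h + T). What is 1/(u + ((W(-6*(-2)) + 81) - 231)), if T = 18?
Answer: 153/70217 - √30/210651 ≈ 0.0021530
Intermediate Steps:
W(h) = -4 + √(18 + h) (W(h) = -4 + √(h + 18) = -4 + √(18 + h))
1/(u + ((W(-6*(-2)) + 81) - 231)) = 1/(613 + (((-4 + √(18 - 6*(-2))) + 81) - 231)) = 1/(613 + (((-4 + √(18 + 12)) + 81) - 231)) = 1/(613 + (((-4 + √30) + 81) - 231)) = 1/(613 + ((77 + √30) - 231)) = 1/(613 + (-154 + √30)) = 1/(459 + √30)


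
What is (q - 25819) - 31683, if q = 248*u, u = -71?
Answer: -75110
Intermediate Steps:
q = -17608 (q = 248*(-71) = -17608)
(q - 25819) - 31683 = (-17608 - 25819) - 31683 = -43427 - 31683 = -75110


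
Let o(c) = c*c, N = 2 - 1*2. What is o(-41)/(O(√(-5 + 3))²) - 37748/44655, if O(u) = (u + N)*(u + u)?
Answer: 74461087/714480 ≈ 104.22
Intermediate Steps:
N = 0 (N = 2 - 2 = 0)
O(u) = 2*u² (O(u) = (u + 0)*(u + u) = u*(2*u) = 2*u²)
o(c) = c²
o(-41)/(O(√(-5 + 3))²) - 37748/44655 = (-41)²/((2*(√(-5 + 3))²)²) - 37748/44655 = 1681/((2*(√(-2))²)²) - 37748*1/44655 = 1681/((2*(I*√2)²)²) - 37748/44655 = 1681/((2*(-2))²) - 37748/44655 = 1681/((-4)²) - 37748/44655 = 1681/16 - 37748/44655 = 74461087/714480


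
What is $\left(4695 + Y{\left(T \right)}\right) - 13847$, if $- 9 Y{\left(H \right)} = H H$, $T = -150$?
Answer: $-11652$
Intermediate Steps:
$Y{\left(H \right)} = - \frac{H^{2}}{9}$ ($Y{\left(H \right)} = - \frac{H H}{9} = - \frac{H^{2}}{9}$)
$\left(4695 + Y{\left(T \right)}\right) - 13847 = \left(4695 - \frac{\left(-150\right)^{2}}{9}\right) - 13847 = \left(4695 - 2500\right) - 13847 = 2195 - 13847 = -11652$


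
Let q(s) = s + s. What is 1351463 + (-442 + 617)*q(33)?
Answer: 1363013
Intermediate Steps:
q(s) = 2*s
1351463 + (-442 + 617)*q(33) = 1351463 + (-442 + 617)*(2*33) = 1351463 + 175*66 = 1351463 + 11550 = 1363013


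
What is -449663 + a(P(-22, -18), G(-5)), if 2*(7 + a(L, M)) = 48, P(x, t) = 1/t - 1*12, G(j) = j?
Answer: -449646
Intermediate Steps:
P(x, t) = -12 + 1/t (P(x, t) = 1/t - 12 = -12 + 1/t)
a(L, M) = 17 (a(L, M) = -7 + (½)*48 = -7 + 24 = 17)
-449663 + a(P(-22, -18), G(-5)) = -449663 + 17 = -449646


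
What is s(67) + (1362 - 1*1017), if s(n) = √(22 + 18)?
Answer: 345 + 2*√10 ≈ 351.32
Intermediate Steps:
s(n) = 2*√10 (s(n) = √40 = 2*√10)
s(67) + (1362 - 1*1017) = 2*√10 + (1362 - 1*1017) = 2*√10 + (1362 - 1017) = 2*√10 + 345 = 345 + 2*√10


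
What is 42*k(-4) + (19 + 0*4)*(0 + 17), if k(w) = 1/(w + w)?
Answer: 1271/4 ≈ 317.75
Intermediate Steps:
k(w) = 1/(2*w)
42*k(-4) + (19 + 0*4)*(0 + 17) = 42*((½)/(-4)) + (19 + 0*4)*(0 + 17) = 42*((½)*(-¼)) + (19 + 0)*17 = 42*(-⅛) + 19*17 = -21/4 + 323 = 1271/4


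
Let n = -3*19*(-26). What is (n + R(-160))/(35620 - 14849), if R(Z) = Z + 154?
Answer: 1476/20771 ≈ 0.071061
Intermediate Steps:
R(Z) = 154 + Z
n = 1482 (n = -57*(-26) = 1482)
(n + R(-160))/(35620 - 14849) = (1482 + (154 - 160))/(35620 - 14849) = (1482 - 6)/20771 = 1476*(1/20771) = 1476/20771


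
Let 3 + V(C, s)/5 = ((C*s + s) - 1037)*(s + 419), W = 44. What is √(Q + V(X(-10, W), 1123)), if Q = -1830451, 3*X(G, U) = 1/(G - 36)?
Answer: I*√650748039/23 ≈ 1109.1*I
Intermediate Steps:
X(G, U) = 1/(3*(-36 + G)) (X(G, U) = 1/(3*(G - 36)) = 1/(3*(-36 + G)))
V(C, s) = -15 + 5*(419 + s)*(-1037 + s + C*s) (V(C, s) = -15 + 5*(((C*s + s) - 1037)*(s + 419)) = -15 + 5*(((s + C*s) - 1037)*(419 + s)) = -15 + 5*((-1037 + s + C*s)*(419 + s)) = -15 + 5*((419 + s)*(-1037 + s + C*s)) = -15 + 5*(419 + s)*(-1037 + s + C*s))
√(Q + V(X(-10, W), 1123)) = √(-1830451 + (-2172530 - 3090*1123 + 5*1123² + 5*(1/(3*(-36 - 10)))*1123² + 2095*(1/(3*(-36 - 10)))*1123)) = √(-1830451 + (-2172530 - 3470070 + 5*1261129 + 5*((⅓)/(-46))*1261129 + 2095*((⅓)/(-46))*1123)) = √(-1830451 + (-2172530 - 3470070 + 6305645 + 5*((⅓)*(-1/46))*1261129 + 2095*((⅓)*(-1/46))*1123)) = √(-1830451 + (-2172530 - 3470070 + 6305645 + 5*(-1/138)*1261129 + 2095*(-1/138)*1123)) = √(-1830451 + (-2172530 - 3470070 + 6305645 - 6305645/138 - 2352685/138)) = √(-1830451 + 13806980/23) = √(-28293393/23) = I*√650748039/23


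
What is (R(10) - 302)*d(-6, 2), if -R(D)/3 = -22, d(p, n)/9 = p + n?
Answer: 8496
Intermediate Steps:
d(p, n) = 9*n + 9*p (d(p, n) = 9*(p + n) = 9*(n + p) = 9*n + 9*p)
R(D) = 66 (R(D) = -3*(-22) = 66)
(R(10) - 302)*d(-6, 2) = (66 - 302)*(9*2 + 9*(-6)) = -236*(18 - 54) = -236*(-36) = 8496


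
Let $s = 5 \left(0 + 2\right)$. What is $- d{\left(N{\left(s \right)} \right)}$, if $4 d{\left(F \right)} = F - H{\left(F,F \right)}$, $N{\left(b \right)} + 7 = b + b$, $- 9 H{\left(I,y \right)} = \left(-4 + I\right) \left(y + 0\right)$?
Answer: $- \frac{13}{2} \approx -6.5$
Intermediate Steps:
$H{\left(I,y \right)} = - \frac{y \left(-4 + I\right)}{9}$ ($H{\left(I,y \right)} = - \frac{\left(-4 + I\right) \left(y + 0\right)}{9} = - \frac{\left(-4 + I\right) y}{9} = - \frac{y \left(-4 + I\right)}{9}$)
$s = 10$ ($s = 5 \cdot 2 = 10$)
$N{\left(b \right)} = -7 + 2 b$ ($N{\left(b \right)} = -7 + \left(b + b\right) = -7 + 2 b$)
$d{\left(F \right)} = \frac{F}{4} - \frac{F \left(4 - F\right)}{36}$ ($d{\left(F \right)} = \frac{F - \frac{F \left(4 - F\right)}{9}}{4} = \frac{F}{4} - \frac{F \left(4 - F\right)}{36}$)
$- d{\left(N{\left(s \right)} \right)} = - \frac{\left(-7 + 2 \cdot 10\right) \left(5 + \left(-7 + 2 \cdot 10\right)\right)}{36} = - \frac{\left(-7 + 20\right) \left(5 + \left(-7 + 20\right)\right)}{36} = - \frac{13 \left(5 + 13\right)}{36} = - \frac{13 \cdot 18}{36} = \left(-1\right) \frac{13}{2} = - \frac{13}{2}$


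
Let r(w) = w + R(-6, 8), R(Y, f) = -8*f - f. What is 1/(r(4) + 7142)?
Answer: 1/7074 ≈ 0.00014136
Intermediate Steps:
R(Y, f) = -9*f
r(w) = -72 + w (r(w) = w - 9*8 = w - 72 = -72 + w)
1/(r(4) + 7142) = 1/((-72 + 4) + 7142) = 1/(-68 + 7142) = 1/7074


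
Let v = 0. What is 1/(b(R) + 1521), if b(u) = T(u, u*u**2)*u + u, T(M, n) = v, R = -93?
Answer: 1/1428 ≈ 0.00070028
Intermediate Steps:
T(M, n) = 0
b(u) = u (b(u) = 0*u + u = 0 + u = u)
1/(b(R) + 1521) = 1/(-93 + 1521) = 1/1428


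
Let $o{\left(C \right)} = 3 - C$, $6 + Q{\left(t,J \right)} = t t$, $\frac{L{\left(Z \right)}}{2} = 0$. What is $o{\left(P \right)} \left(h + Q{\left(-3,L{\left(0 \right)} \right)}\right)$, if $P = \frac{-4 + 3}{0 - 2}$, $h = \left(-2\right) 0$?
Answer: $\frac{15}{2} \approx 7.5$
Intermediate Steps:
$L{\left(Z \right)} = 0$ ($L{\left(Z \right)} = 2 \cdot 0 = 0$)
$h = 0$
$Q{\left(t,J \right)} = -6 + t^{2}$ ($Q{\left(t,J \right)} = -6 + t t = -6 + t^{2}$)
$P = \frac{1}{2}$ ($P = - \frac{1}{-2} = \left(-1\right) \left(- \frac{1}{2}\right) = \frac{1}{2} \approx 0.5$)
$o{\left(P \right)} \left(h + Q{\left(-3,L{\left(0 \right)} \right)}\right) = \left(3 - \frac{1}{2}\right) \left(0 - \left(6 - \left(-3\right)^{2}\right)\right) = \left(3 - \frac{1}{2}\right) \left(0 + \left(-6 + 9\right)\right) = \frac{5 \left(0 + 3\right)}{2} = \frac{5}{2} \cdot 3 = \frac{15}{2}$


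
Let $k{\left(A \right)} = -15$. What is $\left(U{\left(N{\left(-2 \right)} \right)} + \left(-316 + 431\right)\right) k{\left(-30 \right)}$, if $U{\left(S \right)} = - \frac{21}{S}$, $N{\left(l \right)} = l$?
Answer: $- \frac{3765}{2} \approx -1882.5$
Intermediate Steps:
$\left(U{\left(N{\left(-2 \right)} \right)} + \left(-316 + 431\right)\right) k{\left(-30 \right)} = \left(- \frac{21}{-2} + \left(-316 + 431\right)\right) \left(-15\right) = \left(\left(-21\right) \left(- \frac{1}{2}\right) + 115\right) \left(-15\right) = \left(\frac{21}{2} + 115\right) \left(-15\right) = \frac{251}{2} \left(-15\right) = - \frac{3765}{2}$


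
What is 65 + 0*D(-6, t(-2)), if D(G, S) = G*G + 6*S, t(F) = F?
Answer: 65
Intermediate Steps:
D(G, S) = G² + 6*S
65 + 0*D(-6, t(-2)) = 65 + 0*((-6)² + 6*(-2)) = 65 + 0*(36 - 12) = 65 + 0*24 = 65 + 0 = 65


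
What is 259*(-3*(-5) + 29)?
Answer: 11396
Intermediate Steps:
259*(-3*(-5) + 29) = 259*(15 + 29) = 259*44 = 11396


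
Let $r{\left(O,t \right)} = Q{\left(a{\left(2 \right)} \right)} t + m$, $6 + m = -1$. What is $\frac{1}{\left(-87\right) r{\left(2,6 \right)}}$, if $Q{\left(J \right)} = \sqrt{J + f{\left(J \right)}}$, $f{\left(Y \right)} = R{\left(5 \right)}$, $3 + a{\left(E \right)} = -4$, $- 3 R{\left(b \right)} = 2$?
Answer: $\frac{7}{28275} + \frac{2 i \sqrt{69}}{28275} \approx 0.00024757 + 0.00058756 i$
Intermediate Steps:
$m = -7$ ($m = -6 - 1 = -7$)
$R{\left(b \right)} = - \frac{2}{3}$ ($R{\left(b \right)} = \left(- \frac{1}{3}\right) 2 = - \frac{2}{3}$)
$a{\left(E \right)} = -7$ ($a{\left(E \right)} = -3 - 4 = -7$)
$f{\left(Y \right)} = - \frac{2}{3}$
$Q{\left(J \right)} = \sqrt{- \frac{2}{3} + J}$ ($Q{\left(J \right)} = \sqrt{J - \frac{2}{3}} = \sqrt{- \frac{2}{3} + J}$)
$r{\left(O,t \right)} = -7 + \frac{i t \sqrt{69}}{3}$ ($r{\left(O,t \right)} = \frac{\sqrt{-6 + 9 \left(-7\right)}}{3} t - 7 = \frac{\sqrt{-6 - 63}}{3} t - 7 = \frac{\sqrt{-69}}{3} t - 7 = \frac{i \sqrt{69}}{3} t - 7 = \frac{i t \sqrt{69}}{3} - 7 = -7 + \frac{i t \sqrt{69}}{3}$)
$\frac{1}{\left(-87\right) r{\left(2,6 \right)}} = \frac{1}{\left(-87\right) \left(-7 + \frac{1}{3} i 6 \sqrt{69}\right)} = \frac{1}{\left(-87\right) \left(-7 + 2 i \sqrt{69}\right)} = \frac{1}{609 - 174 i \sqrt{69}}$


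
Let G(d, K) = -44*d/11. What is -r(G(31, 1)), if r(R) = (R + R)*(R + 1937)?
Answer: 449624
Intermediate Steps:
G(d, K) = -4*d
r(R) = 2*R*(1937 + R) (r(R) = (2*R)*(1937 + R) = 2*R*(1937 + R))
-r(G(31, 1)) = -2*(-4*31)*(1937 - 4*31) = -2*(-124)*(1937 - 124) = -2*(-124)*1813 = -1*(-449624) = 449624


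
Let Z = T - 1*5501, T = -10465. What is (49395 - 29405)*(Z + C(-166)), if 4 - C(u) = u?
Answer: -315762040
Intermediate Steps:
C(u) = 4 - u
Z = -15966 (Z = -10465 - 1*5501 = -10465 - 5501 = -15966)
(49395 - 29405)*(Z + C(-166)) = (49395 - 29405)*(-15966 + (4 - 1*(-166))) = 19990*(-15966 + (4 + 166)) = 19990*(-15966 + 170) = 19990*(-15796) = -315762040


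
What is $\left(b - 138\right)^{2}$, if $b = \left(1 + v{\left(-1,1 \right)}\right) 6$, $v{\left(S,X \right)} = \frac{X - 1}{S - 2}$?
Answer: $17424$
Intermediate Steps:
$v{\left(S,X \right)} = \frac{-1 + X}{-2 + S}$
$b = 6$ ($b = \left(1 + \frac{-1 + 1}{-2 - 1}\right) 6 = \left(1 + \frac{1}{-3} \cdot 0\right) 6 = \left(1 - 0\right) 6 = \left(1 + 0\right) 6 = 1 \cdot 6 = 6$)
$\left(b - 138\right)^{2} = \left(6 - 138\right)^{2} = \left(-132\right)^{2} = 17424$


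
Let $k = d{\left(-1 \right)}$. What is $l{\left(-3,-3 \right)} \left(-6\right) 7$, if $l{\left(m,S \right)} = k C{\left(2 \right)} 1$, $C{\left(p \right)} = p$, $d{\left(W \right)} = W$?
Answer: $84$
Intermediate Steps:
$k = -1$
$l{\left(m,S \right)} = -2$ ($l{\left(m,S \right)} = \left(-1\right) 2 \cdot 1 = \left(-2\right) 1 = -2$)
$l{\left(-3,-3 \right)} \left(-6\right) 7 = \left(-2\right) \left(-6\right) 7 = 12 \cdot 7 = 84$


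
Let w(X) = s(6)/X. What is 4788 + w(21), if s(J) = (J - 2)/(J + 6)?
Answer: 301645/63 ≈ 4788.0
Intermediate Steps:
s(J) = (-2 + J)/(6 + J)
w(X) = 1/(3*X) (w(X) = ((-2 + 6)/(6 + 6))/X = (4/12)/X = ((1/12)*4)/X = 1/(3*X))
4788 + w(21) = 4788 + (⅓)/21 = 4788 + (⅓)*(1/21) = 4788 + 1/63 = 301645/63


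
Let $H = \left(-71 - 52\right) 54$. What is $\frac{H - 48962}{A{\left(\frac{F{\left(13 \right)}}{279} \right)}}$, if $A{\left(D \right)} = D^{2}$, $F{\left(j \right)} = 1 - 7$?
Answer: $-120229749$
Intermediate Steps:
$F{\left(j \right)} = -6$ ($F{\left(j \right)} = 1 - 7 = -6$)
$H = -6642$ ($H = \left(-123\right) 54 = -6642$)
$\frac{H - 48962}{A{\left(\frac{F{\left(13 \right)}}{279} \right)}} = \frac{-6642 - 48962}{\left(- \frac{6}{279}\right)^{2}} = - \frac{55604}{\left(\left(-6\right) \frac{1}{279}\right)^{2}} = - \frac{55604}{\left(- \frac{2}{93}\right)^{2}} = - \frac{55604}{\frac{4}{8649}} = \left(-55604\right) \frac{8649}{4} = -120229749$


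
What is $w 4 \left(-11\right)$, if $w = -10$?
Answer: $440$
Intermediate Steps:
$w 4 \left(-11\right) = \left(-10\right) 4 \left(-11\right) = \left(-40\right) \left(-11\right) = 440$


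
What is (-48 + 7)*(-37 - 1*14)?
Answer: 2091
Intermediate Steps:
(-48 + 7)*(-37 - 1*14) = -41*(-37 - 14) = -41*(-51) = 2091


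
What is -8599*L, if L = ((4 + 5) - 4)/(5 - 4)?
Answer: -42995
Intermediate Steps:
L = 5 (L = (9 - 4)/1 = 5*1 = 5)
-8599*L = -8599*5 = -42995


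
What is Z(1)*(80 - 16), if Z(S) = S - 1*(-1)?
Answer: 128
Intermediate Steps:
Z(S) = 1 + S (Z(S) = S + 1 = 1 + S)
Z(1)*(80 - 16) = (1 + 1)*(80 - 16) = 2*64 = 128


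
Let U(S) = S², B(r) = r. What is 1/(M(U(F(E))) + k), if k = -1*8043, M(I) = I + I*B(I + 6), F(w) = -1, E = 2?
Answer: -1/8035 ≈ -0.00012446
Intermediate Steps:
M(I) = I + I*(6 + I) (M(I) = I + I*(I + 6) = I + I*(6 + I))
k = -8043
1/(M(U(F(E))) + k) = 1/((-1)²*(7 + (-1)²) - 8043) = 1/(1*(7 + 1) - 8043) = 1/(1*8 - 8043) = 1/(8 - 8043) = 1/(-8035) = -1/8035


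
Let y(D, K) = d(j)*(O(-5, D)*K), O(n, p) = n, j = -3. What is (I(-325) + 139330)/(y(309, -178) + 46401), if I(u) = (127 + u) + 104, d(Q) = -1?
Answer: 139236/45511 ≈ 3.0594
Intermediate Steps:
I(u) = 231 + u
y(D, K) = 5*K (y(D, K) = -(-5)*K = 5*K)
(I(-325) + 139330)/(y(309, -178) + 46401) = ((231 - 325) + 139330)/(5*(-178) + 46401) = (-94 + 139330)/(-890 + 46401) = 139236/45511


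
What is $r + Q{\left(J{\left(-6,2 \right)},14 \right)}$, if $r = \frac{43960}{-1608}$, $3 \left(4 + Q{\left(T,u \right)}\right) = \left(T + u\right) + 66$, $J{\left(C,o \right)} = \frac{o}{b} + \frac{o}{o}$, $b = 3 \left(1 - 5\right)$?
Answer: $- \frac{5299}{1206} \approx -4.3939$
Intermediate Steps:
$b = -12$ ($b = 3 \left(-4\right) = -12$)
$J{\left(C,o \right)} = 1 - \frac{o}{12}$ ($J{\left(C,o \right)} = \frac{o}{-12} + \frac{o}{o} = o \left(- \frac{1}{12}\right) + 1 = - \frac{o}{12} + 1 = 1 - \frac{o}{12}$)
$Q{\left(T,u \right)} = 18 + \frac{T}{3} + \frac{u}{3}$ ($Q{\left(T,u \right)} = -4 + \frac{\left(T + u\right) + 66}{3} = -4 + \frac{66 + T + u}{3} = -4 + \left(22 + \frac{T}{3} + \frac{u}{3}\right) = 18 + \frac{T}{3} + \frac{u}{3}$)
$r = - \frac{5495}{201}$ ($r = 43960 \left(- \frac{1}{1608}\right) = - \frac{5495}{201} \approx -27.338$)
$r + Q{\left(J{\left(-6,2 \right)},14 \right)} = - \frac{5495}{201} + \left(18 + \frac{1 - \frac{1}{6}}{3} + \frac{1}{3} \cdot 14\right) = - \frac{5495}{201} + \left(18 + \frac{1 - \frac{1}{6}}{3} + \frac{14}{3}\right) = - \frac{5495}{201} + \left(18 + \frac{1}{3} \cdot \frac{5}{6} + \frac{14}{3}\right) = - \frac{5495}{201} + \left(18 + \frac{5}{18} + \frac{14}{3}\right) = - \frac{5495}{201} + \frac{413}{18} = - \frac{5299}{1206}$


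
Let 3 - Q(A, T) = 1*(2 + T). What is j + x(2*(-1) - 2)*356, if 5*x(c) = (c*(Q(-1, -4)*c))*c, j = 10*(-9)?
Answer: -22874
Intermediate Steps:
j = -90
Q(A, T) = 1 - T (Q(A, T) = 3 - (2 + T) = 3 + (-2 - T) = 1 - T)
x(c) = c³ (x(c) = ((c*((1 - 1*(-4))*c))*c)/5 = ((c*((1 + 4)*c))*c)/5 = ((c*(5*c))*c)/5 = ((5*c²)*c)/5 = (5*c³)/5 = c³)
j + x(2*(-1) - 2)*356 = -90 + (2*(-1) - 2)³*356 = -90 + (-2 - 2)³*356 = -90 + (-4)³*356 = -90 - 64*356 = -90 - 22784 = -22874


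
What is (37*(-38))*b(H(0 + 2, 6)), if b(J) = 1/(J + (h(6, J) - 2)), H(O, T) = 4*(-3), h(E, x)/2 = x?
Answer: 37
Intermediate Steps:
h(E, x) = 2*x
H(O, T) = -12
b(J) = 1/(-2 + 3*J) (b(J) = 1/(J + (2*J - 2)) = 1/(J + (-2 + 2*J)) = 1/(-2 + 3*J))
(37*(-38))*b(H(0 + 2, 6)) = (37*(-38))/(-2 + 3*(-12)) = -1406/(-2 - 36) = -1406/(-38) = -1406*(-1/38) = 37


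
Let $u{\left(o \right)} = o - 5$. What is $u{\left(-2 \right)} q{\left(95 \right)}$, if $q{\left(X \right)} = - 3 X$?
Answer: $1995$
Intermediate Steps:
$u{\left(o \right)} = -5 + o$ ($u{\left(o \right)} = o - 5 = -5 + o$)
$u{\left(-2 \right)} q{\left(95 \right)} = \left(-5 - 2\right) \left(\left(-3\right) 95\right) = \left(-7\right) \left(-285\right) = 1995$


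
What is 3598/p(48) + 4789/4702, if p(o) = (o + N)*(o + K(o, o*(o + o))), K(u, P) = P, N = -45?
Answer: 20952637/16419384 ≈ 1.2761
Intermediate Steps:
p(o) = (-45 + o)*(o + 2*o²) (p(o) = (o - 45)*(o + o*(o + o)) = (-45 + o)*(o + o*(2*o)) = (-45 + o)*(o + 2*o²))
3598/p(48) + 4789/4702 = 3598/((48*(-45 - 89*48 + 2*48²))) + 4789/4702 = 3598/((48*(-45 - 4272 + 2*2304))) + 4789*(1/4702) = 3598/((48*(-45 - 4272 + 4608))) + 4789/4702 = 3598/((48*291)) + 4789/4702 = 3598/13968 + 4789/4702 = 3598*(1/13968) + 4789/4702 = 1799/6984 + 4789/4702 = 20952637/16419384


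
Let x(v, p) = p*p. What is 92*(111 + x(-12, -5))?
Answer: 12512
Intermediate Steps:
x(v, p) = p**2
92*(111 + x(-12, -5)) = 92*(111 + (-5)**2) = 92*(111 + 25) = 92*136 = 12512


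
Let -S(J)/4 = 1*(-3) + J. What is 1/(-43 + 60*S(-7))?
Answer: 1/2357 ≈ 0.00042427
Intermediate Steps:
S(J) = 12 - 4*J (S(J) = -4*(1*(-3) + J) = -4*(-3 + J) = 12 - 4*J)
1/(-43 + 60*S(-7)) = 1/(-43 + 60*(12 - 4*(-7))) = 1/(-43 + 60*(12 + 28)) = 1/(-43 + 60*40) = 1/(-43 + 2400) = 1/2357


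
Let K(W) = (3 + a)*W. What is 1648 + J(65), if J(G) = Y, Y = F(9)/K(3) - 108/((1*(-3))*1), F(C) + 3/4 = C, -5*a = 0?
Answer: 20219/12 ≈ 1684.9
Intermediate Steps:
a = 0 (a = -⅕*0 = 0)
F(C) = -¾ + C
K(W) = 3*W (K(W) = (3 + 0)*W = 3*W)
Y = 443/12 (Y = (-¾ + 9)/((3*3)) - 108/((1*(-3))*1) = (33/4)/9 - 108/((-3*1)) = (33/4)*(⅑) - 108/(-3) = 11/12 - 108*(-⅓) = 11/12 + 36 = 443/12 ≈ 36.917)
J(G) = 443/12
1648 + J(65) = 1648 + 443/12 = 20219/12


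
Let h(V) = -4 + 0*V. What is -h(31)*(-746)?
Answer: -2984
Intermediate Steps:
h(V) = -4 (h(V) = -4 + 0 = -4)
-h(31)*(-746) = -(-4)*(-746) = -1*2984 = -2984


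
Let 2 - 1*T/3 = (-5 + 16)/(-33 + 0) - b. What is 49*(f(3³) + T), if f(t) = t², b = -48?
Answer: 29008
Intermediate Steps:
T = -137 (T = 6 - 3*((-5 + 16)/(-33 + 0) - 1*(-48)) = 6 - 3*(11/(-33) + 48) = 6 - 3*(11*(-1/33) + 48) = 6 - 3*(-⅓ + 48) = 6 - 3*143/3 = 6 - 143 = -137)
49*(f(3³) + T) = 49*((3³)² - 137) = 49*(27² - 137) = 49*(729 - 137) = 49*592 = 29008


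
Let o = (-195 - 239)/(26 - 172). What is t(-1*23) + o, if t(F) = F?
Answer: -1462/73 ≈ -20.027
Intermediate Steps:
o = 217/73 (o = -434/(-146) = -434*(-1/146) = 217/73 ≈ 2.9726)
t(-1*23) + o = -1*23 + 217/73 = -23 + 217/73 = -1462/73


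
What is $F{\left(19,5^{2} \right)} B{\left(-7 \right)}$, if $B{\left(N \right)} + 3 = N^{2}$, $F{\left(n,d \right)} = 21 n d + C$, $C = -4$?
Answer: $458666$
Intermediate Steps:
$F{\left(n,d \right)} = -4 + 21 d n$ ($F{\left(n,d \right)} = 21 n d - 4 = 21 d n - 4 = -4 + 21 d n$)
$B{\left(N \right)} = -3 + N^{2}$
$F{\left(19,5^{2} \right)} B{\left(-7 \right)} = \left(-4 + 21 \cdot 5^{2} \cdot 19\right) \left(-3 + \left(-7\right)^{2}\right) = \left(-4 + 21 \cdot 25 \cdot 19\right) \left(-3 + 49\right) = \left(-4 + 9975\right) 46 = 9971 \cdot 46 = 458666$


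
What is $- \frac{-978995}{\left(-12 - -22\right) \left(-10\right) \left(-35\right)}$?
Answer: $\frac{195799}{700} \approx 279.71$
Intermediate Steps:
$- \frac{-978995}{\left(-12 - -22\right) \left(-10\right) \left(-35\right)} = - \frac{-978995}{\left(-12 + 22\right) \left(-10\right) \left(-35\right)} = - \frac{-978995}{10 \left(-10\right) \left(-35\right)} = - \frac{-978995}{\left(-100\right) \left(-35\right)} = - \frac{-978995}{3500} = \left(-1\right) \left(- \frac{195799}{700}\right) = \frac{195799}{700}$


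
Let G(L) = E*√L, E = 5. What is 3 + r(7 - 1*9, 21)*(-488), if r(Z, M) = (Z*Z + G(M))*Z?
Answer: 3907 + 4880*√21 ≈ 26270.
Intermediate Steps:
G(L) = 5*√L
r(Z, M) = Z*(Z² + 5*√M) (r(Z, M) = (Z*Z + 5*√M)*Z = (Z² + 5*√M)*Z = Z*(Z² + 5*√M))
3 + r(7 - 1*9, 21)*(-488) = 3 + ((7 - 1*9)*((7 - 1*9)² + 5*√21))*(-488) = 3 + ((7 - 9)*((7 - 9)² + 5*√21))*(-488) = 3 - 2*((-2)² + 5*√21)*(-488) = 3 - 2*(4 + 5*√21)*(-488) = 3 + (-8 - 10*√21)*(-488) = 3 + (3904 + 4880*√21) = 3907 + 4880*√21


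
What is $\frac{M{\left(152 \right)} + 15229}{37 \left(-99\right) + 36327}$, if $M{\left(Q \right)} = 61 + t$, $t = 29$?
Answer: $\frac{15319}{32664} \approx 0.46899$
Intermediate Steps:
$M{\left(Q \right)} = 90$ ($M{\left(Q \right)} = 61 + 29 = 90$)
$\frac{M{\left(152 \right)} + 15229}{37 \left(-99\right) + 36327} = \frac{90 + 15229}{37 \left(-99\right) + 36327} = \frac{15319}{-3663 + 36327} = \frac{15319}{32664}$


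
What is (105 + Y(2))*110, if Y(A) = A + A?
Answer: 11990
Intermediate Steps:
Y(A) = 2*A
(105 + Y(2))*110 = (105 + 2*2)*110 = (105 + 4)*110 = 109*110 = 11990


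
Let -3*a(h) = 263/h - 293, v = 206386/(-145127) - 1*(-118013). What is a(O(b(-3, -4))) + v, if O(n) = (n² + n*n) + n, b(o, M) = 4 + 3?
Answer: 5399326537229/45715005 ≈ 1.1811e+5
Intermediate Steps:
b(o, M) = 7
O(n) = n + 2*n² (O(n) = (n² + n²) + n = 2*n² + n = n + 2*n²)
v = 17126666265/145127 (v = 206386*(-1/145127) + 118013 = -206386/145127 + 118013 = 17126666265/145127 ≈ 1.1801e+5)
a(h) = 293/3 - 263/(3*h) (a(h) = -(263/h - 293)/3 = -(-293 + 263/h)/3 = 293/3 - 263/(3*h))
a(O(b(-3, -4))) + v = (-263 + 293*(7*(1 + 2*7)))/(3*((7*(1 + 2*7)))) + 17126666265/145127 = (-263 + 293*(7*(1 + 14)))/(3*((7*(1 + 14)))) + 17126666265/145127 = (-263 + 293*(7*15))/(3*((7*15))) + 17126666265/145127 = (⅓)*(-263 + 293*105)/105 + 17126666265/145127 = (⅓)*(1/105)*(-263 + 30765) + 17126666265/145127 = (⅓)*(1/105)*30502 + 17126666265/145127 = 30502/315 + 17126666265/145127 = 5399326537229/45715005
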